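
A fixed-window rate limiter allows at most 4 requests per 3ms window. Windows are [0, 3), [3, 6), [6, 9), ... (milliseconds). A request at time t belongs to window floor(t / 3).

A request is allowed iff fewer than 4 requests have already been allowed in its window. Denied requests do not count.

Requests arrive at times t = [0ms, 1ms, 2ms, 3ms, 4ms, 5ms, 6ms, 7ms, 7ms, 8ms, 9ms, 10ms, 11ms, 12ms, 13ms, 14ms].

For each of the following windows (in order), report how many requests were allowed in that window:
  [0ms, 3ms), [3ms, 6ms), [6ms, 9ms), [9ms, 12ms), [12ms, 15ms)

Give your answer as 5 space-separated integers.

Answer: 3 3 4 3 3

Derivation:
Processing requests:
  req#1 t=0ms (window 0): ALLOW
  req#2 t=1ms (window 0): ALLOW
  req#3 t=2ms (window 0): ALLOW
  req#4 t=3ms (window 1): ALLOW
  req#5 t=4ms (window 1): ALLOW
  req#6 t=5ms (window 1): ALLOW
  req#7 t=6ms (window 2): ALLOW
  req#8 t=7ms (window 2): ALLOW
  req#9 t=7ms (window 2): ALLOW
  req#10 t=8ms (window 2): ALLOW
  req#11 t=9ms (window 3): ALLOW
  req#12 t=10ms (window 3): ALLOW
  req#13 t=11ms (window 3): ALLOW
  req#14 t=12ms (window 4): ALLOW
  req#15 t=13ms (window 4): ALLOW
  req#16 t=14ms (window 4): ALLOW

Allowed counts by window: 3 3 4 3 3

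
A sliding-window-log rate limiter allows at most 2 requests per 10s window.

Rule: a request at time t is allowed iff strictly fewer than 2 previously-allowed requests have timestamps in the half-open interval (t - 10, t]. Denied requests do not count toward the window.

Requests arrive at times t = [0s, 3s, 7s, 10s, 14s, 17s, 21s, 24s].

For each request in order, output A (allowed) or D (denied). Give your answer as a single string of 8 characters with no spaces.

Tracking allowed requests in the window:
  req#1 t=0s: ALLOW
  req#2 t=3s: ALLOW
  req#3 t=7s: DENY
  req#4 t=10s: ALLOW
  req#5 t=14s: ALLOW
  req#6 t=17s: DENY
  req#7 t=21s: ALLOW
  req#8 t=24s: ALLOW

Answer: AADAADAA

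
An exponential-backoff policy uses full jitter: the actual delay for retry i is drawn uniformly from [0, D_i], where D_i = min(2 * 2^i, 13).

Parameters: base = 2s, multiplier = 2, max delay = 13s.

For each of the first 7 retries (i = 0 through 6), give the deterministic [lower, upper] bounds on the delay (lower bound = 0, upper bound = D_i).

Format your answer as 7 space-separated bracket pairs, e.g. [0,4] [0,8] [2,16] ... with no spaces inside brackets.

Computing bounds per retry:
  i=0: D_i=min(2*2^0,13)=2, bounds=[0,2]
  i=1: D_i=min(2*2^1,13)=4, bounds=[0,4]
  i=2: D_i=min(2*2^2,13)=8, bounds=[0,8]
  i=3: D_i=min(2*2^3,13)=13, bounds=[0,13]
  i=4: D_i=min(2*2^4,13)=13, bounds=[0,13]
  i=5: D_i=min(2*2^5,13)=13, bounds=[0,13]
  i=6: D_i=min(2*2^6,13)=13, bounds=[0,13]

Answer: [0,2] [0,4] [0,8] [0,13] [0,13] [0,13] [0,13]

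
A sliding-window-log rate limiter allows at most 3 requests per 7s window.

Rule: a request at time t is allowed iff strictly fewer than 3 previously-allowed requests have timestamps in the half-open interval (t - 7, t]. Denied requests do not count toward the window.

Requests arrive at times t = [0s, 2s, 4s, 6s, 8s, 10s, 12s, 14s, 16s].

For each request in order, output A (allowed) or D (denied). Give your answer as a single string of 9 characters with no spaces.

Tracking allowed requests in the window:
  req#1 t=0s: ALLOW
  req#2 t=2s: ALLOW
  req#3 t=4s: ALLOW
  req#4 t=6s: DENY
  req#5 t=8s: ALLOW
  req#6 t=10s: ALLOW
  req#7 t=12s: ALLOW
  req#8 t=14s: DENY
  req#9 t=16s: ALLOW

Answer: AAADAAADA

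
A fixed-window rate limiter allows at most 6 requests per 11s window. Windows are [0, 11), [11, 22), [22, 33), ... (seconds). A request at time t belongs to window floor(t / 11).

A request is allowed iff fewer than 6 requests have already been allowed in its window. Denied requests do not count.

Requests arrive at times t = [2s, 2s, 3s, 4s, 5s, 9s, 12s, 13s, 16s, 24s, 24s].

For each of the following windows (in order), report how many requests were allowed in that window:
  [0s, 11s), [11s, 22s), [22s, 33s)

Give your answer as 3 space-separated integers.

Processing requests:
  req#1 t=2s (window 0): ALLOW
  req#2 t=2s (window 0): ALLOW
  req#3 t=3s (window 0): ALLOW
  req#4 t=4s (window 0): ALLOW
  req#5 t=5s (window 0): ALLOW
  req#6 t=9s (window 0): ALLOW
  req#7 t=12s (window 1): ALLOW
  req#8 t=13s (window 1): ALLOW
  req#9 t=16s (window 1): ALLOW
  req#10 t=24s (window 2): ALLOW
  req#11 t=24s (window 2): ALLOW

Allowed counts by window: 6 3 2

Answer: 6 3 2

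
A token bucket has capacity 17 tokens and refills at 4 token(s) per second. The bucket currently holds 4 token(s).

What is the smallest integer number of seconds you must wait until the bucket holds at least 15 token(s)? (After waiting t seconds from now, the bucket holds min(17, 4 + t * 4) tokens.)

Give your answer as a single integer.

Need 4 + t * 4 >= 15, so t >= 11/4.
Smallest integer t = ceil(11/4) = 3.

Answer: 3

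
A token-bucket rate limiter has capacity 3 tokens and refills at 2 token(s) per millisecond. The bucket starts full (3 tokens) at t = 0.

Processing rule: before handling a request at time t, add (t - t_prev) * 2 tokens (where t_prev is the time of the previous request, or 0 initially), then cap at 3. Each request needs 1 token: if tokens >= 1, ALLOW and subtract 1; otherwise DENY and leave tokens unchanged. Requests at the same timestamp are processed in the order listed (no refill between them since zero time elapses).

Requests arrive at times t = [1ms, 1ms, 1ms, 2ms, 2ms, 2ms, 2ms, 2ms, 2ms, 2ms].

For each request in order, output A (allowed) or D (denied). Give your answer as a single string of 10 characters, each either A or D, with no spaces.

Answer: AAAAADDDDD

Derivation:
Simulating step by step:
  req#1 t=1ms: ALLOW
  req#2 t=1ms: ALLOW
  req#3 t=1ms: ALLOW
  req#4 t=2ms: ALLOW
  req#5 t=2ms: ALLOW
  req#6 t=2ms: DENY
  req#7 t=2ms: DENY
  req#8 t=2ms: DENY
  req#9 t=2ms: DENY
  req#10 t=2ms: DENY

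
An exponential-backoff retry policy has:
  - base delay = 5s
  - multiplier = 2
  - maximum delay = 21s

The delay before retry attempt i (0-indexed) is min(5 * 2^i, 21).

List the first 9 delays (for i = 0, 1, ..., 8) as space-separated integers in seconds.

Computing each delay:
  i=0: min(5*2^0, 21) = 5
  i=1: min(5*2^1, 21) = 10
  i=2: min(5*2^2, 21) = 20
  i=3: min(5*2^3, 21) = 21
  i=4: min(5*2^4, 21) = 21
  i=5: min(5*2^5, 21) = 21
  i=6: min(5*2^6, 21) = 21
  i=7: min(5*2^7, 21) = 21
  i=8: min(5*2^8, 21) = 21

Answer: 5 10 20 21 21 21 21 21 21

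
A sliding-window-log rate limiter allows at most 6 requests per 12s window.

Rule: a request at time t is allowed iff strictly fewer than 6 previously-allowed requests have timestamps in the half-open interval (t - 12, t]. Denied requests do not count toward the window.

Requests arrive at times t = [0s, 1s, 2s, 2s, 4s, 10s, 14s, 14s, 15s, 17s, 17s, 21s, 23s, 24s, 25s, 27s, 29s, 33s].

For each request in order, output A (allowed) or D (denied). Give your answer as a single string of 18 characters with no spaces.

Tracking allowed requests in the window:
  req#1 t=0s: ALLOW
  req#2 t=1s: ALLOW
  req#3 t=2s: ALLOW
  req#4 t=2s: ALLOW
  req#5 t=4s: ALLOW
  req#6 t=10s: ALLOW
  req#7 t=14s: ALLOW
  req#8 t=14s: ALLOW
  req#9 t=15s: ALLOW
  req#10 t=17s: ALLOW
  req#11 t=17s: ALLOW
  req#12 t=21s: DENY
  req#13 t=23s: ALLOW
  req#14 t=24s: DENY
  req#15 t=25s: DENY
  req#16 t=27s: ALLOW
  req#17 t=29s: ALLOW
  req#18 t=33s: ALLOW

Answer: AAAAAAAAAAADADDAAA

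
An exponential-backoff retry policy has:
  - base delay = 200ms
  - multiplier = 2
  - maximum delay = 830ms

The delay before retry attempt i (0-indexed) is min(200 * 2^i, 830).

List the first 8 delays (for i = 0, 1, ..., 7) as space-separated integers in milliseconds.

Computing each delay:
  i=0: min(200*2^0, 830) = 200
  i=1: min(200*2^1, 830) = 400
  i=2: min(200*2^2, 830) = 800
  i=3: min(200*2^3, 830) = 830
  i=4: min(200*2^4, 830) = 830
  i=5: min(200*2^5, 830) = 830
  i=6: min(200*2^6, 830) = 830
  i=7: min(200*2^7, 830) = 830

Answer: 200 400 800 830 830 830 830 830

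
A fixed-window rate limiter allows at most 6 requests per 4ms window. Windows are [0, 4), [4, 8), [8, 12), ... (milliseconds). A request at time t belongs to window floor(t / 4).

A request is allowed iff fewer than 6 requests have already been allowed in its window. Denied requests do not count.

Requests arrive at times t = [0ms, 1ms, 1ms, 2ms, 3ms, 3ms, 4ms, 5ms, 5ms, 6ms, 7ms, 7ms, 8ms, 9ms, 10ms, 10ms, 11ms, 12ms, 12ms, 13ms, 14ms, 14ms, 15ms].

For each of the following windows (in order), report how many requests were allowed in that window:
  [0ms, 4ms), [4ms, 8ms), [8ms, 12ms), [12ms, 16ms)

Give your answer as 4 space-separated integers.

Processing requests:
  req#1 t=0ms (window 0): ALLOW
  req#2 t=1ms (window 0): ALLOW
  req#3 t=1ms (window 0): ALLOW
  req#4 t=2ms (window 0): ALLOW
  req#5 t=3ms (window 0): ALLOW
  req#6 t=3ms (window 0): ALLOW
  req#7 t=4ms (window 1): ALLOW
  req#8 t=5ms (window 1): ALLOW
  req#9 t=5ms (window 1): ALLOW
  req#10 t=6ms (window 1): ALLOW
  req#11 t=7ms (window 1): ALLOW
  req#12 t=7ms (window 1): ALLOW
  req#13 t=8ms (window 2): ALLOW
  req#14 t=9ms (window 2): ALLOW
  req#15 t=10ms (window 2): ALLOW
  req#16 t=10ms (window 2): ALLOW
  req#17 t=11ms (window 2): ALLOW
  req#18 t=12ms (window 3): ALLOW
  req#19 t=12ms (window 3): ALLOW
  req#20 t=13ms (window 3): ALLOW
  req#21 t=14ms (window 3): ALLOW
  req#22 t=14ms (window 3): ALLOW
  req#23 t=15ms (window 3): ALLOW

Allowed counts by window: 6 6 5 6

Answer: 6 6 5 6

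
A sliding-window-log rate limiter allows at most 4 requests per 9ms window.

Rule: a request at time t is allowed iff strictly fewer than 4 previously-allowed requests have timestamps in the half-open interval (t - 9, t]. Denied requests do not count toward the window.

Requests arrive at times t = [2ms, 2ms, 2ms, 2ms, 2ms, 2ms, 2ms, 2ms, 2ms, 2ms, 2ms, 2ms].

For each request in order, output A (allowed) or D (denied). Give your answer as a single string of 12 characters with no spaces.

Answer: AAAADDDDDDDD

Derivation:
Tracking allowed requests in the window:
  req#1 t=2ms: ALLOW
  req#2 t=2ms: ALLOW
  req#3 t=2ms: ALLOW
  req#4 t=2ms: ALLOW
  req#5 t=2ms: DENY
  req#6 t=2ms: DENY
  req#7 t=2ms: DENY
  req#8 t=2ms: DENY
  req#9 t=2ms: DENY
  req#10 t=2ms: DENY
  req#11 t=2ms: DENY
  req#12 t=2ms: DENY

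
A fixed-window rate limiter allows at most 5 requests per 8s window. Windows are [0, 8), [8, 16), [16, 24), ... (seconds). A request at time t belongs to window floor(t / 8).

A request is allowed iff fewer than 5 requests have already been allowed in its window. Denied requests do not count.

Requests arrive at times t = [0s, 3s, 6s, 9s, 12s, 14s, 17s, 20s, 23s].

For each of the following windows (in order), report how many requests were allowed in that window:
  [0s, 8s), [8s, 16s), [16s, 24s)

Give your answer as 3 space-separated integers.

Answer: 3 3 3

Derivation:
Processing requests:
  req#1 t=0s (window 0): ALLOW
  req#2 t=3s (window 0): ALLOW
  req#3 t=6s (window 0): ALLOW
  req#4 t=9s (window 1): ALLOW
  req#5 t=12s (window 1): ALLOW
  req#6 t=14s (window 1): ALLOW
  req#7 t=17s (window 2): ALLOW
  req#8 t=20s (window 2): ALLOW
  req#9 t=23s (window 2): ALLOW

Allowed counts by window: 3 3 3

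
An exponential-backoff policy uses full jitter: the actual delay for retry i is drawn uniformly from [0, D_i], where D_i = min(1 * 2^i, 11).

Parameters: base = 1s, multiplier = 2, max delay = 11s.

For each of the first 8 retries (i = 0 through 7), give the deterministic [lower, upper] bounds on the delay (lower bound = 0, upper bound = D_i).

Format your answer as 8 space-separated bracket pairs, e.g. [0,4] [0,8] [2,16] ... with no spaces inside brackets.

Computing bounds per retry:
  i=0: D_i=min(1*2^0,11)=1, bounds=[0,1]
  i=1: D_i=min(1*2^1,11)=2, bounds=[0,2]
  i=2: D_i=min(1*2^2,11)=4, bounds=[0,4]
  i=3: D_i=min(1*2^3,11)=8, bounds=[0,8]
  i=4: D_i=min(1*2^4,11)=11, bounds=[0,11]
  i=5: D_i=min(1*2^5,11)=11, bounds=[0,11]
  i=6: D_i=min(1*2^6,11)=11, bounds=[0,11]
  i=7: D_i=min(1*2^7,11)=11, bounds=[0,11]

Answer: [0,1] [0,2] [0,4] [0,8] [0,11] [0,11] [0,11] [0,11]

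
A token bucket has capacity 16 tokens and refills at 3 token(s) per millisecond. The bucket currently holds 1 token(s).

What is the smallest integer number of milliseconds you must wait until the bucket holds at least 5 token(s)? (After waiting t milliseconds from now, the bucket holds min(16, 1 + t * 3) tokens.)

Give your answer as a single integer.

Need 1 + t * 3 >= 5, so t >= 4/3.
Smallest integer t = ceil(4/3) = 2.

Answer: 2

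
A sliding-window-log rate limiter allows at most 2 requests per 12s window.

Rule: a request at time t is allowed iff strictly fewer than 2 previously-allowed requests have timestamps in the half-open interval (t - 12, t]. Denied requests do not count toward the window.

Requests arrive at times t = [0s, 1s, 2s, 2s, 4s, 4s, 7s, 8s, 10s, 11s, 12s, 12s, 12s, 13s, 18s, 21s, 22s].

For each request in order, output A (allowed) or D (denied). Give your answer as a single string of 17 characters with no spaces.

Answer: AADDDDDDDDADDADDD

Derivation:
Tracking allowed requests in the window:
  req#1 t=0s: ALLOW
  req#2 t=1s: ALLOW
  req#3 t=2s: DENY
  req#4 t=2s: DENY
  req#5 t=4s: DENY
  req#6 t=4s: DENY
  req#7 t=7s: DENY
  req#8 t=8s: DENY
  req#9 t=10s: DENY
  req#10 t=11s: DENY
  req#11 t=12s: ALLOW
  req#12 t=12s: DENY
  req#13 t=12s: DENY
  req#14 t=13s: ALLOW
  req#15 t=18s: DENY
  req#16 t=21s: DENY
  req#17 t=22s: DENY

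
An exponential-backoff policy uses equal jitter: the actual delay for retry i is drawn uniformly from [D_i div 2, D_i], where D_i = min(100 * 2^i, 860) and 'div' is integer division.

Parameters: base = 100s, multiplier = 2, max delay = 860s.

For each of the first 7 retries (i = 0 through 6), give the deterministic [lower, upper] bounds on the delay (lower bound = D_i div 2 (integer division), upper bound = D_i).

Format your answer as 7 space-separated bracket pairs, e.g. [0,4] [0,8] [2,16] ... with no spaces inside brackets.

Computing bounds per retry:
  i=0: D_i=min(100*2^0,860)=100, bounds=[50,100]
  i=1: D_i=min(100*2^1,860)=200, bounds=[100,200]
  i=2: D_i=min(100*2^2,860)=400, bounds=[200,400]
  i=3: D_i=min(100*2^3,860)=800, bounds=[400,800]
  i=4: D_i=min(100*2^4,860)=860, bounds=[430,860]
  i=5: D_i=min(100*2^5,860)=860, bounds=[430,860]
  i=6: D_i=min(100*2^6,860)=860, bounds=[430,860]

Answer: [50,100] [100,200] [200,400] [400,800] [430,860] [430,860] [430,860]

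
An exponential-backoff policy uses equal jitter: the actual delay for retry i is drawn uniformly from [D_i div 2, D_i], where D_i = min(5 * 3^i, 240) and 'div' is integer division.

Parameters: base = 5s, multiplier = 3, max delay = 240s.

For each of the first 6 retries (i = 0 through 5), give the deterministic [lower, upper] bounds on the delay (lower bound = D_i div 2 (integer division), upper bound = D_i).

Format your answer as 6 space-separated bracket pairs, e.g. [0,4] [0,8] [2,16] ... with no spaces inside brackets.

Answer: [2,5] [7,15] [22,45] [67,135] [120,240] [120,240]

Derivation:
Computing bounds per retry:
  i=0: D_i=min(5*3^0,240)=5, bounds=[2,5]
  i=1: D_i=min(5*3^1,240)=15, bounds=[7,15]
  i=2: D_i=min(5*3^2,240)=45, bounds=[22,45]
  i=3: D_i=min(5*3^3,240)=135, bounds=[67,135]
  i=4: D_i=min(5*3^4,240)=240, bounds=[120,240]
  i=5: D_i=min(5*3^5,240)=240, bounds=[120,240]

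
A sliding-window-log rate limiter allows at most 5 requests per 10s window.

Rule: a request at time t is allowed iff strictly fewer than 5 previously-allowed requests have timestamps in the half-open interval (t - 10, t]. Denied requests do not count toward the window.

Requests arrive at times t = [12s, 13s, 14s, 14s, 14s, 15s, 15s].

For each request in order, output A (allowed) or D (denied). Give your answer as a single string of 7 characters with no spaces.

Tracking allowed requests in the window:
  req#1 t=12s: ALLOW
  req#2 t=13s: ALLOW
  req#3 t=14s: ALLOW
  req#4 t=14s: ALLOW
  req#5 t=14s: ALLOW
  req#6 t=15s: DENY
  req#7 t=15s: DENY

Answer: AAAAADD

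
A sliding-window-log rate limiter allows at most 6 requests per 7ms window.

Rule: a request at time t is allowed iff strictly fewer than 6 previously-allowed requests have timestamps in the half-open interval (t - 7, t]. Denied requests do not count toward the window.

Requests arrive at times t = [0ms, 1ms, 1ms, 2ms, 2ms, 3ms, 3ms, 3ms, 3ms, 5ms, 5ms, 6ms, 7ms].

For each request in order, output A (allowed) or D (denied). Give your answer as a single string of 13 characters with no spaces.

Answer: AAAAAADDDDDDA

Derivation:
Tracking allowed requests in the window:
  req#1 t=0ms: ALLOW
  req#2 t=1ms: ALLOW
  req#3 t=1ms: ALLOW
  req#4 t=2ms: ALLOW
  req#5 t=2ms: ALLOW
  req#6 t=3ms: ALLOW
  req#7 t=3ms: DENY
  req#8 t=3ms: DENY
  req#9 t=3ms: DENY
  req#10 t=5ms: DENY
  req#11 t=5ms: DENY
  req#12 t=6ms: DENY
  req#13 t=7ms: ALLOW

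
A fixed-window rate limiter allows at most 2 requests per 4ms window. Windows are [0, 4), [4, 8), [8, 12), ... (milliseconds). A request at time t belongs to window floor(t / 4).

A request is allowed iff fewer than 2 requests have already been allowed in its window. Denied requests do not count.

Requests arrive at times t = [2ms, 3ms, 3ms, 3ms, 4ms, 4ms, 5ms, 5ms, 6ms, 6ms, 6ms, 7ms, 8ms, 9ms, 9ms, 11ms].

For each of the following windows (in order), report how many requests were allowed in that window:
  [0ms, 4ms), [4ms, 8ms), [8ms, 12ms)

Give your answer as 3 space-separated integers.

Answer: 2 2 2

Derivation:
Processing requests:
  req#1 t=2ms (window 0): ALLOW
  req#2 t=3ms (window 0): ALLOW
  req#3 t=3ms (window 0): DENY
  req#4 t=3ms (window 0): DENY
  req#5 t=4ms (window 1): ALLOW
  req#6 t=4ms (window 1): ALLOW
  req#7 t=5ms (window 1): DENY
  req#8 t=5ms (window 1): DENY
  req#9 t=6ms (window 1): DENY
  req#10 t=6ms (window 1): DENY
  req#11 t=6ms (window 1): DENY
  req#12 t=7ms (window 1): DENY
  req#13 t=8ms (window 2): ALLOW
  req#14 t=9ms (window 2): ALLOW
  req#15 t=9ms (window 2): DENY
  req#16 t=11ms (window 2): DENY

Allowed counts by window: 2 2 2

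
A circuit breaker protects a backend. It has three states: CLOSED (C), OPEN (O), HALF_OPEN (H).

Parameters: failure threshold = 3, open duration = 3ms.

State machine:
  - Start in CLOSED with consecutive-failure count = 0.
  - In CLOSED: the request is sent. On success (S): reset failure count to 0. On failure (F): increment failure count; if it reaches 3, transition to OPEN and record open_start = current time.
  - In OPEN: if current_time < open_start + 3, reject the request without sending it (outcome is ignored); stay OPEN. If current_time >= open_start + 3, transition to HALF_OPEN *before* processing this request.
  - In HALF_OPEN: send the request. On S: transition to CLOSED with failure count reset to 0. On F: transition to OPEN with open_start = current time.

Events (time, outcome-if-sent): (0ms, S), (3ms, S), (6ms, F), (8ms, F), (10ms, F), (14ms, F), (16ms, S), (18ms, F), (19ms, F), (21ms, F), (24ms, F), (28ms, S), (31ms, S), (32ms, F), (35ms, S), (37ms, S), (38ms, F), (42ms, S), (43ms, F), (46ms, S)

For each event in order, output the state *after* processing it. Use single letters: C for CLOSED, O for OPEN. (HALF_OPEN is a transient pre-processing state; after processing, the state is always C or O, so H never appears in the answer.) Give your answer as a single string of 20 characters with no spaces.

Answer: CCCCOOOOOOOCCCCCCCCC

Derivation:
State after each event:
  event#1 t=0ms outcome=S: state=CLOSED
  event#2 t=3ms outcome=S: state=CLOSED
  event#3 t=6ms outcome=F: state=CLOSED
  event#4 t=8ms outcome=F: state=CLOSED
  event#5 t=10ms outcome=F: state=OPEN
  event#6 t=14ms outcome=F: state=OPEN
  event#7 t=16ms outcome=S: state=OPEN
  event#8 t=18ms outcome=F: state=OPEN
  event#9 t=19ms outcome=F: state=OPEN
  event#10 t=21ms outcome=F: state=OPEN
  event#11 t=24ms outcome=F: state=OPEN
  event#12 t=28ms outcome=S: state=CLOSED
  event#13 t=31ms outcome=S: state=CLOSED
  event#14 t=32ms outcome=F: state=CLOSED
  event#15 t=35ms outcome=S: state=CLOSED
  event#16 t=37ms outcome=S: state=CLOSED
  event#17 t=38ms outcome=F: state=CLOSED
  event#18 t=42ms outcome=S: state=CLOSED
  event#19 t=43ms outcome=F: state=CLOSED
  event#20 t=46ms outcome=S: state=CLOSED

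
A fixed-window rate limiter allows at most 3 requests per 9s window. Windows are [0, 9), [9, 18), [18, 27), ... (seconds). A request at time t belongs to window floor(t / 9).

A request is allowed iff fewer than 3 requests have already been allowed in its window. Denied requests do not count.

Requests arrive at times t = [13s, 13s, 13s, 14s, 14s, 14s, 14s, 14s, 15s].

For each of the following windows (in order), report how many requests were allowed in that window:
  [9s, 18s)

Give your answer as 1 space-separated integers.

Processing requests:
  req#1 t=13s (window 1): ALLOW
  req#2 t=13s (window 1): ALLOW
  req#3 t=13s (window 1): ALLOW
  req#4 t=14s (window 1): DENY
  req#5 t=14s (window 1): DENY
  req#6 t=14s (window 1): DENY
  req#7 t=14s (window 1): DENY
  req#8 t=14s (window 1): DENY
  req#9 t=15s (window 1): DENY

Allowed counts by window: 3

Answer: 3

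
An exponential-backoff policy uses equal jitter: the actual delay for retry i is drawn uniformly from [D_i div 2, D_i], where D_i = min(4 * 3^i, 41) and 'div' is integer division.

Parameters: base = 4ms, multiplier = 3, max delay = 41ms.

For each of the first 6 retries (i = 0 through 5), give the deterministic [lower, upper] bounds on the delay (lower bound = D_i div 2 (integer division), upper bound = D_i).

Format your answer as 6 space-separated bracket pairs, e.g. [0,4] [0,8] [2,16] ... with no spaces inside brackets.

Computing bounds per retry:
  i=0: D_i=min(4*3^0,41)=4, bounds=[2,4]
  i=1: D_i=min(4*3^1,41)=12, bounds=[6,12]
  i=2: D_i=min(4*3^2,41)=36, bounds=[18,36]
  i=3: D_i=min(4*3^3,41)=41, bounds=[20,41]
  i=4: D_i=min(4*3^4,41)=41, bounds=[20,41]
  i=5: D_i=min(4*3^5,41)=41, bounds=[20,41]

Answer: [2,4] [6,12] [18,36] [20,41] [20,41] [20,41]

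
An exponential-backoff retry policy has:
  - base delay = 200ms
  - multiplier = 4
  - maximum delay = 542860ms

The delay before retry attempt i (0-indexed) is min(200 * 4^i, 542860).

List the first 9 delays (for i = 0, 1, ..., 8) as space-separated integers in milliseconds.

Answer: 200 800 3200 12800 51200 204800 542860 542860 542860

Derivation:
Computing each delay:
  i=0: min(200*4^0, 542860) = 200
  i=1: min(200*4^1, 542860) = 800
  i=2: min(200*4^2, 542860) = 3200
  i=3: min(200*4^3, 542860) = 12800
  i=4: min(200*4^4, 542860) = 51200
  i=5: min(200*4^5, 542860) = 204800
  i=6: min(200*4^6, 542860) = 542860
  i=7: min(200*4^7, 542860) = 542860
  i=8: min(200*4^8, 542860) = 542860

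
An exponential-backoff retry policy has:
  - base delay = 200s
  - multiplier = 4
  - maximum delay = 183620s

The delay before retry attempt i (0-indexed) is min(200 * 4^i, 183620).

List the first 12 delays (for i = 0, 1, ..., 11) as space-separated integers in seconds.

Answer: 200 800 3200 12800 51200 183620 183620 183620 183620 183620 183620 183620

Derivation:
Computing each delay:
  i=0: min(200*4^0, 183620) = 200
  i=1: min(200*4^1, 183620) = 800
  i=2: min(200*4^2, 183620) = 3200
  i=3: min(200*4^3, 183620) = 12800
  i=4: min(200*4^4, 183620) = 51200
  i=5: min(200*4^5, 183620) = 183620
  i=6: min(200*4^6, 183620) = 183620
  i=7: min(200*4^7, 183620) = 183620
  i=8: min(200*4^8, 183620) = 183620
  i=9: min(200*4^9, 183620) = 183620
  i=10: min(200*4^10, 183620) = 183620
  i=11: min(200*4^11, 183620) = 183620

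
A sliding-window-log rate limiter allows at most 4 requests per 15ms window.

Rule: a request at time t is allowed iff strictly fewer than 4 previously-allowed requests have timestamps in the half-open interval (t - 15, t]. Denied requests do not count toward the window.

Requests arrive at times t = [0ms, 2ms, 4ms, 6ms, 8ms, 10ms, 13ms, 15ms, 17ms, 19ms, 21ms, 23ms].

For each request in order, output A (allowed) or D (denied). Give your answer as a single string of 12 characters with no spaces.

Answer: AAAADDDAAAAD

Derivation:
Tracking allowed requests in the window:
  req#1 t=0ms: ALLOW
  req#2 t=2ms: ALLOW
  req#3 t=4ms: ALLOW
  req#4 t=6ms: ALLOW
  req#5 t=8ms: DENY
  req#6 t=10ms: DENY
  req#7 t=13ms: DENY
  req#8 t=15ms: ALLOW
  req#9 t=17ms: ALLOW
  req#10 t=19ms: ALLOW
  req#11 t=21ms: ALLOW
  req#12 t=23ms: DENY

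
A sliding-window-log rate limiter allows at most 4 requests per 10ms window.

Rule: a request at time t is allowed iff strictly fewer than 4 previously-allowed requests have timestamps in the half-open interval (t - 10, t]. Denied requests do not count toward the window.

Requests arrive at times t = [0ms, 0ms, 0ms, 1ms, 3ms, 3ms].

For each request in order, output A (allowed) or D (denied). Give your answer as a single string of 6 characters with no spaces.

Answer: AAAADD

Derivation:
Tracking allowed requests in the window:
  req#1 t=0ms: ALLOW
  req#2 t=0ms: ALLOW
  req#3 t=0ms: ALLOW
  req#4 t=1ms: ALLOW
  req#5 t=3ms: DENY
  req#6 t=3ms: DENY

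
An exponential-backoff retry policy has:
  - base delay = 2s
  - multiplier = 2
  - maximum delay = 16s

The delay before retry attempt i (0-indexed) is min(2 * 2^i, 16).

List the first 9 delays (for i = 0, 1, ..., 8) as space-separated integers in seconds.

Answer: 2 4 8 16 16 16 16 16 16

Derivation:
Computing each delay:
  i=0: min(2*2^0, 16) = 2
  i=1: min(2*2^1, 16) = 4
  i=2: min(2*2^2, 16) = 8
  i=3: min(2*2^3, 16) = 16
  i=4: min(2*2^4, 16) = 16
  i=5: min(2*2^5, 16) = 16
  i=6: min(2*2^6, 16) = 16
  i=7: min(2*2^7, 16) = 16
  i=8: min(2*2^8, 16) = 16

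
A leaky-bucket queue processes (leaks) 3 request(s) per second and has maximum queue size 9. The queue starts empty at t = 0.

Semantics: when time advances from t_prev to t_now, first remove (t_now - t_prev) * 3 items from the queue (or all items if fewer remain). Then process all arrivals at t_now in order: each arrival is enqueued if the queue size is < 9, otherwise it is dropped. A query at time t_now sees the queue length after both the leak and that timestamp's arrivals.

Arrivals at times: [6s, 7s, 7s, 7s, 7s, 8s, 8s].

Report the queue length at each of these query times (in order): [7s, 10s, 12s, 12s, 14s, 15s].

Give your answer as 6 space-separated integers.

Answer: 4 0 0 0 0 0

Derivation:
Queue lengths at query times:
  query t=7s: backlog = 4
  query t=10s: backlog = 0
  query t=12s: backlog = 0
  query t=12s: backlog = 0
  query t=14s: backlog = 0
  query t=15s: backlog = 0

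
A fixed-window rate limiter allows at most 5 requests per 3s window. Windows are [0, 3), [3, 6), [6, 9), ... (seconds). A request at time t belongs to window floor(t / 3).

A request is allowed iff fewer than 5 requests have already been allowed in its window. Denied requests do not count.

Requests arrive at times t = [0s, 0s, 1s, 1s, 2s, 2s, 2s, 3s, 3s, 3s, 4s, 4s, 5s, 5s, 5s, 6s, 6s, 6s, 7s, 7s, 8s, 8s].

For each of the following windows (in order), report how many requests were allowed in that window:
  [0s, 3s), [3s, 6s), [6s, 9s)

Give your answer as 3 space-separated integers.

Processing requests:
  req#1 t=0s (window 0): ALLOW
  req#2 t=0s (window 0): ALLOW
  req#3 t=1s (window 0): ALLOW
  req#4 t=1s (window 0): ALLOW
  req#5 t=2s (window 0): ALLOW
  req#6 t=2s (window 0): DENY
  req#7 t=2s (window 0): DENY
  req#8 t=3s (window 1): ALLOW
  req#9 t=3s (window 1): ALLOW
  req#10 t=3s (window 1): ALLOW
  req#11 t=4s (window 1): ALLOW
  req#12 t=4s (window 1): ALLOW
  req#13 t=5s (window 1): DENY
  req#14 t=5s (window 1): DENY
  req#15 t=5s (window 1): DENY
  req#16 t=6s (window 2): ALLOW
  req#17 t=6s (window 2): ALLOW
  req#18 t=6s (window 2): ALLOW
  req#19 t=7s (window 2): ALLOW
  req#20 t=7s (window 2): ALLOW
  req#21 t=8s (window 2): DENY
  req#22 t=8s (window 2): DENY

Allowed counts by window: 5 5 5

Answer: 5 5 5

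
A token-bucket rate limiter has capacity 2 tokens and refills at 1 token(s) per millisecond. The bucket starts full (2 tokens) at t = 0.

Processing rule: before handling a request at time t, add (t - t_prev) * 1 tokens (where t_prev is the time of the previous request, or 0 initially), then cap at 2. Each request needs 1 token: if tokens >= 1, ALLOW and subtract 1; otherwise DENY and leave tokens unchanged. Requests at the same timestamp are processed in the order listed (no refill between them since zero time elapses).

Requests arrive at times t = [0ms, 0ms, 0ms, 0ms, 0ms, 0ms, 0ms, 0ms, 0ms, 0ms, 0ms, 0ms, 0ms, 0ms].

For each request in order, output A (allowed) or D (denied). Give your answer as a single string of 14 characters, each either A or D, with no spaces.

Answer: AADDDDDDDDDDDD

Derivation:
Simulating step by step:
  req#1 t=0ms: ALLOW
  req#2 t=0ms: ALLOW
  req#3 t=0ms: DENY
  req#4 t=0ms: DENY
  req#5 t=0ms: DENY
  req#6 t=0ms: DENY
  req#7 t=0ms: DENY
  req#8 t=0ms: DENY
  req#9 t=0ms: DENY
  req#10 t=0ms: DENY
  req#11 t=0ms: DENY
  req#12 t=0ms: DENY
  req#13 t=0ms: DENY
  req#14 t=0ms: DENY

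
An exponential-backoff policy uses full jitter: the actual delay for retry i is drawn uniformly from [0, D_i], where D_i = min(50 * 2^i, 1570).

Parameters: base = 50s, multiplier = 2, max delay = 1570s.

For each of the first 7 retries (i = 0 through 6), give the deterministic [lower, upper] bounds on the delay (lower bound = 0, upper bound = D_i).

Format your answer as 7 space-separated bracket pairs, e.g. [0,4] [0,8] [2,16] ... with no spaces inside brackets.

Computing bounds per retry:
  i=0: D_i=min(50*2^0,1570)=50, bounds=[0,50]
  i=1: D_i=min(50*2^1,1570)=100, bounds=[0,100]
  i=2: D_i=min(50*2^2,1570)=200, bounds=[0,200]
  i=3: D_i=min(50*2^3,1570)=400, bounds=[0,400]
  i=4: D_i=min(50*2^4,1570)=800, bounds=[0,800]
  i=5: D_i=min(50*2^5,1570)=1570, bounds=[0,1570]
  i=6: D_i=min(50*2^6,1570)=1570, bounds=[0,1570]

Answer: [0,50] [0,100] [0,200] [0,400] [0,800] [0,1570] [0,1570]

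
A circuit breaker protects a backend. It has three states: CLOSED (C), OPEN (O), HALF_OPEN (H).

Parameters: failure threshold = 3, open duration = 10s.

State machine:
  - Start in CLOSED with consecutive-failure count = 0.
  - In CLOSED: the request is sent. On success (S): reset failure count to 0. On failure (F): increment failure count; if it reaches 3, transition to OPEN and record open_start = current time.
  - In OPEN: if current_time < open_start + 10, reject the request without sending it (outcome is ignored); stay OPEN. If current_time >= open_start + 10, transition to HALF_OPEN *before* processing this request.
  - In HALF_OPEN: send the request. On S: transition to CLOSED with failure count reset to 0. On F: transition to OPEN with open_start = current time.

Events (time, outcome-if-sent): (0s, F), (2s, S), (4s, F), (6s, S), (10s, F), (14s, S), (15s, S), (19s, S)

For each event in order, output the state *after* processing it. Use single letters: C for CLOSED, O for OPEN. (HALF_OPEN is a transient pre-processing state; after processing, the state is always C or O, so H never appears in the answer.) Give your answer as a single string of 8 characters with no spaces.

State after each event:
  event#1 t=0s outcome=F: state=CLOSED
  event#2 t=2s outcome=S: state=CLOSED
  event#3 t=4s outcome=F: state=CLOSED
  event#4 t=6s outcome=S: state=CLOSED
  event#5 t=10s outcome=F: state=CLOSED
  event#6 t=14s outcome=S: state=CLOSED
  event#7 t=15s outcome=S: state=CLOSED
  event#8 t=19s outcome=S: state=CLOSED

Answer: CCCCCCCC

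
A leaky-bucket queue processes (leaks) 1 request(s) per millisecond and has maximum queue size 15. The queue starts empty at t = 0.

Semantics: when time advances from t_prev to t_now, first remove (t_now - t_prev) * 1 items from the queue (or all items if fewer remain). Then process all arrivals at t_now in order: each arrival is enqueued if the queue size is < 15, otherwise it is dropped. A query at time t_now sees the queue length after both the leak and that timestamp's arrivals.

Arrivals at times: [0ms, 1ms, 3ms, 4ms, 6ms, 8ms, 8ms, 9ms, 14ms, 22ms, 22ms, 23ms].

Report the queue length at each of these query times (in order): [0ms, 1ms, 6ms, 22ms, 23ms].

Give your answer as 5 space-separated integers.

Answer: 1 1 1 2 2

Derivation:
Queue lengths at query times:
  query t=0ms: backlog = 1
  query t=1ms: backlog = 1
  query t=6ms: backlog = 1
  query t=22ms: backlog = 2
  query t=23ms: backlog = 2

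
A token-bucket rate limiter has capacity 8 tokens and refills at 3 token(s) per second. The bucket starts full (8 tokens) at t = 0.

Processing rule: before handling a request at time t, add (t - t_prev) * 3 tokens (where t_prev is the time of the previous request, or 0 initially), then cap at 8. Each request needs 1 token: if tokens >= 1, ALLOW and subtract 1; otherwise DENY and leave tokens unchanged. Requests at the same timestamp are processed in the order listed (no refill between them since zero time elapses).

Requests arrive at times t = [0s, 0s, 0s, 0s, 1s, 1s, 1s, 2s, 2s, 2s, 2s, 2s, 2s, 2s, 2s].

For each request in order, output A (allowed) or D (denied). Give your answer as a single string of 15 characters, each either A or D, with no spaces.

Answer: AAAAAAAAAAAAAAD

Derivation:
Simulating step by step:
  req#1 t=0s: ALLOW
  req#2 t=0s: ALLOW
  req#3 t=0s: ALLOW
  req#4 t=0s: ALLOW
  req#5 t=1s: ALLOW
  req#6 t=1s: ALLOW
  req#7 t=1s: ALLOW
  req#8 t=2s: ALLOW
  req#9 t=2s: ALLOW
  req#10 t=2s: ALLOW
  req#11 t=2s: ALLOW
  req#12 t=2s: ALLOW
  req#13 t=2s: ALLOW
  req#14 t=2s: ALLOW
  req#15 t=2s: DENY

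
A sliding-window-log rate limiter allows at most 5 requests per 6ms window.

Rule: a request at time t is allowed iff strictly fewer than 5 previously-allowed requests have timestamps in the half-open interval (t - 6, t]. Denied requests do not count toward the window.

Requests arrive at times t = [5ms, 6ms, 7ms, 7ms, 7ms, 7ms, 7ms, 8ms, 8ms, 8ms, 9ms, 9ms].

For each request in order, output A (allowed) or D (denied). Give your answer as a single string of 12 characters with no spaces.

Answer: AAAAADDDDDDD

Derivation:
Tracking allowed requests in the window:
  req#1 t=5ms: ALLOW
  req#2 t=6ms: ALLOW
  req#3 t=7ms: ALLOW
  req#4 t=7ms: ALLOW
  req#5 t=7ms: ALLOW
  req#6 t=7ms: DENY
  req#7 t=7ms: DENY
  req#8 t=8ms: DENY
  req#9 t=8ms: DENY
  req#10 t=8ms: DENY
  req#11 t=9ms: DENY
  req#12 t=9ms: DENY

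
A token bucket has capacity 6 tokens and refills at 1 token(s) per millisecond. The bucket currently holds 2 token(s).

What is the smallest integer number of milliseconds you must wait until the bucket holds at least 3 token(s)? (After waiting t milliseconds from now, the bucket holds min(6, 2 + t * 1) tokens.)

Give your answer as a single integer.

Need 2 + t * 1 >= 3, so t >= 1/1.
Smallest integer t = ceil(1/1) = 1.

Answer: 1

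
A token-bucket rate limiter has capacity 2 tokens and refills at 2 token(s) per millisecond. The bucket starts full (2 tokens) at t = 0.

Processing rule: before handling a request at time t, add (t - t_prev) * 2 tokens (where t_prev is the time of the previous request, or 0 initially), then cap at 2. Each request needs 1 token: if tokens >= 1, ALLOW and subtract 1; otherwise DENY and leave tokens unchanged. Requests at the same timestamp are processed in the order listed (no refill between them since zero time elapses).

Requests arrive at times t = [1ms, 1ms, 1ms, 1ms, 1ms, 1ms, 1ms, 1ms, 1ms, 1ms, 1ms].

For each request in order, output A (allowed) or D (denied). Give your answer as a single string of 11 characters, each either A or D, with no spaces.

Simulating step by step:
  req#1 t=1ms: ALLOW
  req#2 t=1ms: ALLOW
  req#3 t=1ms: DENY
  req#4 t=1ms: DENY
  req#5 t=1ms: DENY
  req#6 t=1ms: DENY
  req#7 t=1ms: DENY
  req#8 t=1ms: DENY
  req#9 t=1ms: DENY
  req#10 t=1ms: DENY
  req#11 t=1ms: DENY

Answer: AADDDDDDDDD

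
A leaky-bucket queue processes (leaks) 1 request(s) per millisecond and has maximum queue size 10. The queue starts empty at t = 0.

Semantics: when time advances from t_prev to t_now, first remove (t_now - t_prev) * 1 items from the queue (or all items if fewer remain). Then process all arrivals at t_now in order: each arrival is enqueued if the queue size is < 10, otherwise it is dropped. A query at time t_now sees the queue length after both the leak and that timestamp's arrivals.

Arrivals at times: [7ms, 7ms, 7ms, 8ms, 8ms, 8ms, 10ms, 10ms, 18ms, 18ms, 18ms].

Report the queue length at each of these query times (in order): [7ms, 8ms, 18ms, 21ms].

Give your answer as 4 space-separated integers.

Queue lengths at query times:
  query t=7ms: backlog = 3
  query t=8ms: backlog = 5
  query t=18ms: backlog = 3
  query t=21ms: backlog = 0

Answer: 3 5 3 0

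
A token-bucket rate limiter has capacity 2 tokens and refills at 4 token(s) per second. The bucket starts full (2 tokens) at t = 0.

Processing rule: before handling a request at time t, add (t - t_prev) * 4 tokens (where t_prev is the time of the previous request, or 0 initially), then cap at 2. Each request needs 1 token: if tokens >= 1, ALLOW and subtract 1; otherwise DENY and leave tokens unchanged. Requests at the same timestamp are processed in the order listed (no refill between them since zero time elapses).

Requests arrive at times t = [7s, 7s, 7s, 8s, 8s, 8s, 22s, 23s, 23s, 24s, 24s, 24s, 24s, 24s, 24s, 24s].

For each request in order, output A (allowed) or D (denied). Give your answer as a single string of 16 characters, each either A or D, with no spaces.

Answer: AADAADAAAAADDDDD

Derivation:
Simulating step by step:
  req#1 t=7s: ALLOW
  req#2 t=7s: ALLOW
  req#3 t=7s: DENY
  req#4 t=8s: ALLOW
  req#5 t=8s: ALLOW
  req#6 t=8s: DENY
  req#7 t=22s: ALLOW
  req#8 t=23s: ALLOW
  req#9 t=23s: ALLOW
  req#10 t=24s: ALLOW
  req#11 t=24s: ALLOW
  req#12 t=24s: DENY
  req#13 t=24s: DENY
  req#14 t=24s: DENY
  req#15 t=24s: DENY
  req#16 t=24s: DENY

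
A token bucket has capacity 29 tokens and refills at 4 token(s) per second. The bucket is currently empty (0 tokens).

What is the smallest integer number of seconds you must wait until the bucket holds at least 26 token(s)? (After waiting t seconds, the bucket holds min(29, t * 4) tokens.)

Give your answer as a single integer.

Answer: 7

Derivation:
Need t * 4 >= 26, so t >= 26/4.
Smallest integer t = ceil(26/4) = 7.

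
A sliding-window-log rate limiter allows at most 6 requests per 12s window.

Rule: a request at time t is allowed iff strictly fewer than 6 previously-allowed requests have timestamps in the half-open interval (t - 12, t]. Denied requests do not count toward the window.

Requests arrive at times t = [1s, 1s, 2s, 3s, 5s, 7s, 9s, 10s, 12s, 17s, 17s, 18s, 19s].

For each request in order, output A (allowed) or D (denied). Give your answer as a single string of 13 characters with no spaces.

Answer: AAAAAADDDAAAA

Derivation:
Tracking allowed requests in the window:
  req#1 t=1s: ALLOW
  req#2 t=1s: ALLOW
  req#3 t=2s: ALLOW
  req#4 t=3s: ALLOW
  req#5 t=5s: ALLOW
  req#6 t=7s: ALLOW
  req#7 t=9s: DENY
  req#8 t=10s: DENY
  req#9 t=12s: DENY
  req#10 t=17s: ALLOW
  req#11 t=17s: ALLOW
  req#12 t=18s: ALLOW
  req#13 t=19s: ALLOW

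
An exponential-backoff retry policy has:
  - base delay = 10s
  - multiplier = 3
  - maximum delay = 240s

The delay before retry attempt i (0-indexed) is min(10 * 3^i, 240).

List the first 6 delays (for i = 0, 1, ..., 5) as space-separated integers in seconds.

Computing each delay:
  i=0: min(10*3^0, 240) = 10
  i=1: min(10*3^1, 240) = 30
  i=2: min(10*3^2, 240) = 90
  i=3: min(10*3^3, 240) = 240
  i=4: min(10*3^4, 240) = 240
  i=5: min(10*3^5, 240) = 240

Answer: 10 30 90 240 240 240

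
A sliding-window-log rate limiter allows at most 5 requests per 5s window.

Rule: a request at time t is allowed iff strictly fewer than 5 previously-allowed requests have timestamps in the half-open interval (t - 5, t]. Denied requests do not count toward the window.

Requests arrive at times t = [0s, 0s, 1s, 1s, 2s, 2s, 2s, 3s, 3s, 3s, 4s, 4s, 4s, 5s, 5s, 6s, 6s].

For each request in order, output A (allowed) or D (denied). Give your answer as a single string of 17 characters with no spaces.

Tracking allowed requests in the window:
  req#1 t=0s: ALLOW
  req#2 t=0s: ALLOW
  req#3 t=1s: ALLOW
  req#4 t=1s: ALLOW
  req#5 t=2s: ALLOW
  req#6 t=2s: DENY
  req#7 t=2s: DENY
  req#8 t=3s: DENY
  req#9 t=3s: DENY
  req#10 t=3s: DENY
  req#11 t=4s: DENY
  req#12 t=4s: DENY
  req#13 t=4s: DENY
  req#14 t=5s: ALLOW
  req#15 t=5s: ALLOW
  req#16 t=6s: ALLOW
  req#17 t=6s: ALLOW

Answer: AAAAADDDDDDDDAAAA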